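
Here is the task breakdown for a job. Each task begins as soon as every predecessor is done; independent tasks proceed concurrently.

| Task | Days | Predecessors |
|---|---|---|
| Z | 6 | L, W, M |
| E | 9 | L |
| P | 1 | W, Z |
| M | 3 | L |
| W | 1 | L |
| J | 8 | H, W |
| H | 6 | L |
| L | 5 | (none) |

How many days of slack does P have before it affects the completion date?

4

Critical path: L→H→J = 5+6+8 = 19, so the finish is 19 days.
Longest path through P: 15 days (earliest finish 15, latest finish 19).
Float = 19 − 15 = 4.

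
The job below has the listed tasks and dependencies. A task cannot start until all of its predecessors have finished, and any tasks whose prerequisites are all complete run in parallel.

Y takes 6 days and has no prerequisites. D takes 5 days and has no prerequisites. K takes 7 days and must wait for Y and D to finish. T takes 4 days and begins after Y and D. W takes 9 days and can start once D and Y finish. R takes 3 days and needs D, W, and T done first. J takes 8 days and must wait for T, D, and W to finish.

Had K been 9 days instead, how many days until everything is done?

Baseline: Y→W→J = 6+9+8 = 23 → 23 days.
K is off the critical path — its longest chain is 13 days, giving 10 of slack.
The critical path is still Y→W→J; finish is now 23 days.

23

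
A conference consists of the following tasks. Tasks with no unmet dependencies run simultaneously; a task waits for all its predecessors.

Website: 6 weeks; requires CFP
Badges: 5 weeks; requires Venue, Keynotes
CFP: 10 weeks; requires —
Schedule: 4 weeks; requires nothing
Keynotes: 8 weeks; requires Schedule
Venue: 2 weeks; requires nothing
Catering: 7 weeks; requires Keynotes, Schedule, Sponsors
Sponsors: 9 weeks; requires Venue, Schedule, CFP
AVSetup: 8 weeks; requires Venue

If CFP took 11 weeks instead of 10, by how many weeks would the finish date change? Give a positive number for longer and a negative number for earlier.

Baseline: CFP→Sponsors→Catering = 10+9+7 = 26 → 26 weeks.
Since CFP is critical, the +1 change carries straight to that chain (now 27 weeks).
The critical path is still CFP→Sponsors→Catering; finish is now 27 weeks.
Change in finish: 27 − 26 = +1 weeks.

1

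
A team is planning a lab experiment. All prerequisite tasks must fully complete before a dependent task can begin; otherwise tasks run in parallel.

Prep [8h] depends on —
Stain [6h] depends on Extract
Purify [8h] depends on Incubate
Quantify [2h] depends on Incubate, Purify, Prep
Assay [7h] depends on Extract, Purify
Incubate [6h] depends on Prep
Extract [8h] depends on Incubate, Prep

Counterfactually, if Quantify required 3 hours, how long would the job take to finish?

29

As given, the longest chain is Prep→Incubate→Extract→Assay = 8+6+8+7 = 29, so the finish is 29 hours.
Quantify is off the critical path — its longest chain is 24 hours, giving 5 of slack.
The critical path is still Prep→Incubate→Extract→Assay; finish is now 29 hours.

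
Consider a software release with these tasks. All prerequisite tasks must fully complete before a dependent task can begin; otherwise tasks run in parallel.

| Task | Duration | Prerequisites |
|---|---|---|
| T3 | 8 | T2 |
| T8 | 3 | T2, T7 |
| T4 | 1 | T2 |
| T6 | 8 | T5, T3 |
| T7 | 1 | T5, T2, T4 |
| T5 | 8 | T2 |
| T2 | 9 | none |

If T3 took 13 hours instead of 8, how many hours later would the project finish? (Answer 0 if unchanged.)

As given, the longest chain is T2→T3→T6 = 9+8+8 = 25, so the finish is 25 hours.
Since T3 is critical, the +5 change carries straight to that chain (now 30 hours).
That remains the longest chain; total 30 hours.
Change in finish: 30 − 25 = +5 hours.

5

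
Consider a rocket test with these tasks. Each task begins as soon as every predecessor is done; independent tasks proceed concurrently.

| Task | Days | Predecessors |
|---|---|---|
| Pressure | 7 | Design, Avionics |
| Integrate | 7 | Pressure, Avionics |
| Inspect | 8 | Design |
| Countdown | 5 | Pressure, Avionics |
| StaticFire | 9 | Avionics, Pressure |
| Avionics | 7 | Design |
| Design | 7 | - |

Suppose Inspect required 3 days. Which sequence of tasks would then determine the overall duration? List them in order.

Baseline: Design→Avionics→Pressure→StaticFire = 7+7+7+9 = 30 → 30 days.
Inspect is off the critical path — its longest chain is 15 days, giving 15 of slack.
The critical path is still Design→Avionics→Pressure→StaticFire; finish is now 30 days.

Design, Avionics, Pressure, StaticFire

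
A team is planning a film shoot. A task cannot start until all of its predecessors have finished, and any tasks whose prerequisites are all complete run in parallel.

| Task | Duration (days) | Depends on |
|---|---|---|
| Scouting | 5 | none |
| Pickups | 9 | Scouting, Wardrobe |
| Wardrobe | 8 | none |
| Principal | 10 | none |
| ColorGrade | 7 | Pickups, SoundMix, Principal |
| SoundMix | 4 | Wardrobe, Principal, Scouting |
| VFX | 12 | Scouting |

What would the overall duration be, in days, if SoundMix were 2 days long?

24

Baseline: Wardrobe→Pickups→ColorGrade = 8+9+7 = 24 → 24 days.
SoundMix has 3 days of float (longest path through it is 21).
That remains the longest chain; total 24 days.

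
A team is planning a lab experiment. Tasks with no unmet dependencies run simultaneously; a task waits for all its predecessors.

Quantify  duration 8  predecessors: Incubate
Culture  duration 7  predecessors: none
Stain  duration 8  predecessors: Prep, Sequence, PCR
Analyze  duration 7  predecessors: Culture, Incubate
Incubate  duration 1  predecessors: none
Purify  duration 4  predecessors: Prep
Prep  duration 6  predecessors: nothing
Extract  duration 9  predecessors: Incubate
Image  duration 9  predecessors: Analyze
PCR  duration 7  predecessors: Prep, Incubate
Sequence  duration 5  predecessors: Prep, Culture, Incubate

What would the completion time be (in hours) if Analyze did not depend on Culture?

Before: longest chain Culture→Analyze→Image = 7+7+9 = 23, finish 23.
Without Culture→Analyze, Analyze's earliest start moves from 7 to 1.
After: Prep→PCR→Stain = 6+7+8 = 21 → 21 hours.

21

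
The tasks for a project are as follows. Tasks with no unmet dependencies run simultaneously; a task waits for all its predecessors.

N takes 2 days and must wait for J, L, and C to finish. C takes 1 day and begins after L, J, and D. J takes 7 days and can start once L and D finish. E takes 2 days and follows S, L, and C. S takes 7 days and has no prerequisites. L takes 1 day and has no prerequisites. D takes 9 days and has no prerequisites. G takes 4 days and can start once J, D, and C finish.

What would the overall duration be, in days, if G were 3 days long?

Baseline: D→J→C→G = 9+7+1+4 = 21 → 21 days.
G lies on that path, so at 3 days the path becomes 20 days.
The critical path is still D→J→C→G; finish is now 20 days.

20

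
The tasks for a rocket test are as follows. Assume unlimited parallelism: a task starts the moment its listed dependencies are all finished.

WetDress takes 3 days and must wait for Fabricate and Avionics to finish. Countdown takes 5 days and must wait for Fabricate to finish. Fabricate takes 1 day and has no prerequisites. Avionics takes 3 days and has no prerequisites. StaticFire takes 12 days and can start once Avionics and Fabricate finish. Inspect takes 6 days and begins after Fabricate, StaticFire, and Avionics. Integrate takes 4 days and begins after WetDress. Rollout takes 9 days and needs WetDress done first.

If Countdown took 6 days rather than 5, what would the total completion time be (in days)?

As given, the longest chain is Avionics→StaticFire→Inspect = 3+12+6 = 21, so the finish is 21 days.
Countdown is off the critical path — its longest chain is 6 days, giving 15 of slack.
That remains the longest chain; total 21 days.

21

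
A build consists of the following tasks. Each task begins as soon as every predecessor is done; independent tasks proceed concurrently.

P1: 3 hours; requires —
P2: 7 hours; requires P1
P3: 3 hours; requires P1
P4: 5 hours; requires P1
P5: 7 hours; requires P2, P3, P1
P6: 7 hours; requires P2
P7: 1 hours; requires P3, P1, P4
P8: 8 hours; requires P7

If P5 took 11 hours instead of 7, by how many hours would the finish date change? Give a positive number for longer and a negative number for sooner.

Critical path before the change: P1→P2→P5 = 3+7+7 = 17 giving 17 hours.
P5 is on the critical path; changing it to 11 makes that path 21 hours.
No other chain overtakes it, so the finish is 21 hours.
Change in finish: 21 − 17 = +4 hours.

4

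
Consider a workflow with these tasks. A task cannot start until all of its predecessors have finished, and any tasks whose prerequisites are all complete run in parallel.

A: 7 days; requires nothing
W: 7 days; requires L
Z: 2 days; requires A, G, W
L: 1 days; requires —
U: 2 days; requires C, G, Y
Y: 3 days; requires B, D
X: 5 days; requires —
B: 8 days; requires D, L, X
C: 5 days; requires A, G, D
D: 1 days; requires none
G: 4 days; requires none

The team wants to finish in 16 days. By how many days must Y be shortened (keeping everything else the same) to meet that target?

2

Current finish: 18 days; target: 16.
Y is on every critical path, so each day cut from Y cuts the finish by one (this holds down to a finish of 16).
Need 18 − 16 = 2 days off Y → Y becomes 1 day, finish becomes 16.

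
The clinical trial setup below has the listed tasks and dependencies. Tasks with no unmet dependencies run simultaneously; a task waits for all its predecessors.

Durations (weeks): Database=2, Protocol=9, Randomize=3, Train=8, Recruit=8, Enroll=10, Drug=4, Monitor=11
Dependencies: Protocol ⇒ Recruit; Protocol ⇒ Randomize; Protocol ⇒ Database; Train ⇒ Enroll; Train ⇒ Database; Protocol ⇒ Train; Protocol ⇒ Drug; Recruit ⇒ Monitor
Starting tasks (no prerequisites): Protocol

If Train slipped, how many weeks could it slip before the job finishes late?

The longest chain is Protocol→Recruit→Monitor = 9+8+11 = 28; overall finish 28 weeks.
Train finishes as early as 17 and must finish by 18.
So Train can slip 18 − 17 = 1 week.

1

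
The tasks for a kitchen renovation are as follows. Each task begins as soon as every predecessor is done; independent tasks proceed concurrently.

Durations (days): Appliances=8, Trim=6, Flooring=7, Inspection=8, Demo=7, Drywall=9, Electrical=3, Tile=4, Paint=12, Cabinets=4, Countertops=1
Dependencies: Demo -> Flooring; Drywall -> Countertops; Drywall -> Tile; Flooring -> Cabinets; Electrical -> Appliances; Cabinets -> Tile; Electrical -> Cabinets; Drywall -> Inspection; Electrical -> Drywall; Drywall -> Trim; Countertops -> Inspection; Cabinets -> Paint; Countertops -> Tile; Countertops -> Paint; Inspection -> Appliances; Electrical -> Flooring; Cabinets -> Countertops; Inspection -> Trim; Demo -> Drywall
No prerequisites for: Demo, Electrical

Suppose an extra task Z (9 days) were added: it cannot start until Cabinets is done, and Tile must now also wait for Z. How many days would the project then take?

Originally the project takes 35 days.
With Z inserted, Tile now waits for max(Drywall, Cabinets, Countertops, Z).
New critical path: Demo→Flooring→Cabinets→Countertops→Inspection→Appliances = 7+7+4+1+8+8 = 35 ⇒ 35 days.

35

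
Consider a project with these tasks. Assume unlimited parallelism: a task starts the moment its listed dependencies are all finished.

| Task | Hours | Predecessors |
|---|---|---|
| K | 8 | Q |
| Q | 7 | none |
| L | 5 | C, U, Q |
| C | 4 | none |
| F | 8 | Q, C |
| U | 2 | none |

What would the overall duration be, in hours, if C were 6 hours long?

15

The binding path is Q→K = 7+8 = 15; finish at 15 hours.
The longest path through C is only 12 hours, so C has float 3.
No other chain overtakes it, so the finish is 15 hours.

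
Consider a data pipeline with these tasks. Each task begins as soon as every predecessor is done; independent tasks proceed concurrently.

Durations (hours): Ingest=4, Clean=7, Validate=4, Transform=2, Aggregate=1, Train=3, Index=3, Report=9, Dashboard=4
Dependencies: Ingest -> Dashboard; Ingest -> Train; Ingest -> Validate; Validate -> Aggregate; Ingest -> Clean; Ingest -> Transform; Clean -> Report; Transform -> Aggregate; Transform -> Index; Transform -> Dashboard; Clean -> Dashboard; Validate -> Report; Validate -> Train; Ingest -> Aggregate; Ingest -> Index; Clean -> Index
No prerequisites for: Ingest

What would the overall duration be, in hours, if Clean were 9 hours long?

22

Baseline: Ingest→Clean→Report = 4+7+9 = 20 → 20 hours.
Clean lies on that path, so at 9 hours the path becomes 22 hours.
No other chain overtakes it, so the finish is 22 hours.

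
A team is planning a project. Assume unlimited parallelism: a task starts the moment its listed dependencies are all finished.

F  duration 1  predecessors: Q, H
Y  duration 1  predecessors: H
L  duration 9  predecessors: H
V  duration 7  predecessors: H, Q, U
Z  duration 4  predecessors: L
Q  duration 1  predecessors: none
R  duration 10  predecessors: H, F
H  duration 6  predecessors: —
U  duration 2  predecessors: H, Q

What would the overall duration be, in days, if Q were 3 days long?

19

Critical path before the change: H→L→Z = 6+9+4 = 19 giving 19 days.
Q is off the critical path — its longest chain is 12 days, giving 7 of slack.
That remains the longest chain; total 19 days.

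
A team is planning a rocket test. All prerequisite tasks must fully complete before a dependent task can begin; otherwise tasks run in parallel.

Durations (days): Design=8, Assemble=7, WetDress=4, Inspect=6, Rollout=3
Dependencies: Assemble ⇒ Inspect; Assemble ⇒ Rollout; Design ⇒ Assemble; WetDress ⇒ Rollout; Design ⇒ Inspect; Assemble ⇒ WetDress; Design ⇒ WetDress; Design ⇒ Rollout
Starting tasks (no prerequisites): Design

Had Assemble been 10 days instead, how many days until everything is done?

Baseline: Design→Assemble→WetDress→Rollout = 8+7+4+3 = 22 → 22 days.
Assemble is on the critical path; changing it to 10 makes that path 25 days.
The critical path is still Design→Assemble→WetDress→Rollout; finish is now 25 days.

25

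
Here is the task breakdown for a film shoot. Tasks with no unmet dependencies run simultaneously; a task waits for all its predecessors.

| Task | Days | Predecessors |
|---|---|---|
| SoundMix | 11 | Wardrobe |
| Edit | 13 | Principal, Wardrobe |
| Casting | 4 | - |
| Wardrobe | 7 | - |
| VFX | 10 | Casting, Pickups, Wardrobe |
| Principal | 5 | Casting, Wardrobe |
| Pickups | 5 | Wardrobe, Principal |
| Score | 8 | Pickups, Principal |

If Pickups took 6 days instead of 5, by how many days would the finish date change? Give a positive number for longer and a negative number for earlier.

1

As given, the longest chain is Wardrobe→Principal→Pickups→VFX = 7+5+5+10 = 27, so the finish is 27 days.
Pickups is on the critical path; changing it to 6 makes that path 28 days.
The critical path is still Wardrobe→Principal→Pickups→VFX; finish is now 28 days.
Change in finish: 28 − 27 = +1 days.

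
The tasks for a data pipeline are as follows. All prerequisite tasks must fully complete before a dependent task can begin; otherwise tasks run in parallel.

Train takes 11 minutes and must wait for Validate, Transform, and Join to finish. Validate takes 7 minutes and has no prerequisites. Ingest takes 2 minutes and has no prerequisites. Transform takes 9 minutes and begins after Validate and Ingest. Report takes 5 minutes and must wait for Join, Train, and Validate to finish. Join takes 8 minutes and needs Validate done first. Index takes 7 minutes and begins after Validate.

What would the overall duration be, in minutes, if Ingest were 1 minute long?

32

The binding path is Validate→Transform→Train→Report = 7+9+11+5 = 32; finish at 32 minutes.
The longest path through Ingest is only 27 minutes, so Ingest has float 5.
That remains the longest chain; total 32 minutes.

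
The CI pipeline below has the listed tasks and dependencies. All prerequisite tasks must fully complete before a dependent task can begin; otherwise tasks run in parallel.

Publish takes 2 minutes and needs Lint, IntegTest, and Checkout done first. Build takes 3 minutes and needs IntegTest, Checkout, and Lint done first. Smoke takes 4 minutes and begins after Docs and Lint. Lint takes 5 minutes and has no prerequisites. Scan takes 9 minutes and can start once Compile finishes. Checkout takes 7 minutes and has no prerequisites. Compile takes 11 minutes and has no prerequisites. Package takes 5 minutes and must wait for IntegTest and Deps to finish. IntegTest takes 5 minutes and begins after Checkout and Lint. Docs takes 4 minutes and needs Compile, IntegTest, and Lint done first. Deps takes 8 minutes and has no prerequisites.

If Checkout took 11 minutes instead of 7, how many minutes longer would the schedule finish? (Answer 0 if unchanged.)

4

Baseline: Checkout→IntegTest→Docs→Smoke = 7+5+4+4 = 20 → 20 minutes.
Checkout lies on that path, so at 11 minutes the path becomes 24 minutes.
That remains the longest chain; total 24 minutes.
Change in finish: 24 − 20 = +4 minutes.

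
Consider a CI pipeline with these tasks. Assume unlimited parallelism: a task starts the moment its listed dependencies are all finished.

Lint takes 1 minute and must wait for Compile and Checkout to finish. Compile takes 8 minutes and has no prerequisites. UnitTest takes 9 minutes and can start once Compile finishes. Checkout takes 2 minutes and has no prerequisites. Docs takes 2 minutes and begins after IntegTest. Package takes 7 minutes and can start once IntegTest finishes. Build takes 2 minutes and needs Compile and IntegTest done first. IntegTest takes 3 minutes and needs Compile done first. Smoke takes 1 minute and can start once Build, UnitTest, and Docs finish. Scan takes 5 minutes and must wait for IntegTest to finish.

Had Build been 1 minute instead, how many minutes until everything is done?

Actual critical path: Compile→UnitTest→Smoke = 8+9+1 = 18 ⇒ 18 minutes.
Build is off the critical path — its longest chain is 14 minutes, giving 4 of slack.
The critical path is still Compile→UnitTest→Smoke; finish is now 18 minutes.

18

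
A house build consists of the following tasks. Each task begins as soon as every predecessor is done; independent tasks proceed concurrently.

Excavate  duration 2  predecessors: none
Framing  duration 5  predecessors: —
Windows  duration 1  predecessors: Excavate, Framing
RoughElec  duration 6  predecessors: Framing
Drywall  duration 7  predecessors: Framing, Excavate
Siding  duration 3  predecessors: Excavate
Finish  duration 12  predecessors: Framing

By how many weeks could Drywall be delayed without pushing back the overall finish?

5

Framing→Finish = 5+12 = 17 sets the makespan at 17 weeks.
Longest path through Drywall: 12 weeks (earliest finish 12, latest finish 17).
Float = 17 − 12 = 5.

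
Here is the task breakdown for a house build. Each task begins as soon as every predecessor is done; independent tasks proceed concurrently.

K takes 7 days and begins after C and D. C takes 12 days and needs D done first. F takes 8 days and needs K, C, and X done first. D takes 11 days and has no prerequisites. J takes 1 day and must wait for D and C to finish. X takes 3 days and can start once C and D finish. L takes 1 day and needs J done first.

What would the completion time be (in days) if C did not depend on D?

With the dependency in place, D→C→K→F = 11+12+7+8 = 38 sets the finish at 38 days.
Without D→C, C's earliest start moves from 11 to 0.
The longest chain is now C→K→F = 12+7+8 = 27, so the project takes 27 days.

27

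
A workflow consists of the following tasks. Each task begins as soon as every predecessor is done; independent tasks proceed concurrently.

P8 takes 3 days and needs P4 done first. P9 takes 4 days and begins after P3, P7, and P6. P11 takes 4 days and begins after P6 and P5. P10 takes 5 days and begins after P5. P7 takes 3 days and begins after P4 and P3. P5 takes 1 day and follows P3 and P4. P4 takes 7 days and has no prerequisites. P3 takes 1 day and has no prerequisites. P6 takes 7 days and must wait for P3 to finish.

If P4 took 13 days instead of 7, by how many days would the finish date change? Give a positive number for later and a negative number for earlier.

6

Actual critical path: P4→P7→P9 = 7+3+4 = 14 ⇒ 14 days.
P4 lies on that path, so at 13 days the path becomes 20 days.
No other chain overtakes it, so the finish is 20 days.
Change in finish: 20 − 14 = +6 days.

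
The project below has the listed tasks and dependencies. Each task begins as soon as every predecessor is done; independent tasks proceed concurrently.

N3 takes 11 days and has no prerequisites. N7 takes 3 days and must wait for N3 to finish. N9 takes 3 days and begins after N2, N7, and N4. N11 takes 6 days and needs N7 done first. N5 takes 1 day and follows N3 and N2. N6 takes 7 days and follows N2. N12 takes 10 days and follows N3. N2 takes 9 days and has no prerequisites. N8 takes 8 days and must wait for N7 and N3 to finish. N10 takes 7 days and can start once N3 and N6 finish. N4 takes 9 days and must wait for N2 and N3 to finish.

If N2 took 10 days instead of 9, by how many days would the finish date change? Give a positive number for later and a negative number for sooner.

As given, the longest chain is N2→N6→N10 = 9+7+7 = 23, so the finish is 23 days.
N2 is on the critical path; changing it to 10 makes that path 24 days.
That remains the longest chain; total 24 days.
Change in finish: 24 − 23 = +1 days.

1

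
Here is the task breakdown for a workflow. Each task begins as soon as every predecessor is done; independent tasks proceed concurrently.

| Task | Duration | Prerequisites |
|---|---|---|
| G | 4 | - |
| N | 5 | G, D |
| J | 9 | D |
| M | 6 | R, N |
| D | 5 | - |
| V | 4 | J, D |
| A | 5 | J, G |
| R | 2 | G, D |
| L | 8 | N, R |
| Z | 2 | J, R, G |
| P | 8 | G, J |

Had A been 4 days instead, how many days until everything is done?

22

As given, the longest chain is D→J→P = 5+9+8 = 22, so the finish is 22 days.
A has 3 days of float (longest path through it is 19).
The critical path is still D→J→P; finish is now 22 days.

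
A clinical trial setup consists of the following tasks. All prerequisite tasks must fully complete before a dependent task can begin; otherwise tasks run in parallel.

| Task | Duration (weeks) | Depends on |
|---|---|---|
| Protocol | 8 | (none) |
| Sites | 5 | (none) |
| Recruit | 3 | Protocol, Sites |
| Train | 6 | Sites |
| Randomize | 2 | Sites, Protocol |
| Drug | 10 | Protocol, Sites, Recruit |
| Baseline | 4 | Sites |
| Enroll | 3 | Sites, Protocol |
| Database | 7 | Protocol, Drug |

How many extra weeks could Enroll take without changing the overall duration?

Critical path: Protocol→Recruit→Drug→Database = 8+3+10+7 = 28, so the finish is 28 weeks.
The longest chain containing Enroll totals 11 weeks.
So Enroll can slip 28 − 11 = 17 weeks.

17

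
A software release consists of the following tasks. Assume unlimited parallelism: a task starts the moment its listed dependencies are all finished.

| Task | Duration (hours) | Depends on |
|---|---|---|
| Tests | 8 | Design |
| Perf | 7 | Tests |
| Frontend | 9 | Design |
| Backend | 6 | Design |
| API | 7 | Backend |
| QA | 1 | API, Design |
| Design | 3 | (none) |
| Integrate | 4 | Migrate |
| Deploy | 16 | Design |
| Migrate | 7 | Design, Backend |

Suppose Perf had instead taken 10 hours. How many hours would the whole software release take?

Actual critical path: Design→Backend→Migrate→Integrate = 3+6+7+4 = 20 ⇒ 20 hours.
Perf has 2 hours of float (longest path through it is 18).
New critical path: Design→Tests→Perf = 3+8+10 = 21 ⇒ 21 hours.

21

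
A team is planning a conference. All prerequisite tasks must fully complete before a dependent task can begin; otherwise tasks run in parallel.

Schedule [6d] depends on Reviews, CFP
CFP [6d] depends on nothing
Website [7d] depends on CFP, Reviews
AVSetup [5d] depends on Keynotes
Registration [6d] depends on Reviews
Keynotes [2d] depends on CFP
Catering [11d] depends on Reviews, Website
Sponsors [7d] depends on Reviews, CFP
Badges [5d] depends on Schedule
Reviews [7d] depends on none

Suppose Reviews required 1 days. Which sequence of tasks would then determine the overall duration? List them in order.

CFP, Website, Catering

As given, the longest chain is Reviews→Website→Catering = 7+7+11 = 25, so the finish is 25 days.
Since Reviews is critical, the -6 change carries straight to that chain (now 19 days).
Now CFP→Website→Catering = 6+7+11 = 24 is longest, so the finish becomes 24 days.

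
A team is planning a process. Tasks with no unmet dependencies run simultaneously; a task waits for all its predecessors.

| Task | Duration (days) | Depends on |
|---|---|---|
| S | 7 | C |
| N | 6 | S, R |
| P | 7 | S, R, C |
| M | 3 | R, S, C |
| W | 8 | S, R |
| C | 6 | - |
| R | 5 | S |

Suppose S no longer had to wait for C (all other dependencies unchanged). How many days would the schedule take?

20

Before: longest chain C→S→R→W = 6+7+5+8 = 26, finish 26.
Without C→S, S's earliest start moves from 6 to 0.
After: S→R→W = 7+5+8 = 20 → 20 days.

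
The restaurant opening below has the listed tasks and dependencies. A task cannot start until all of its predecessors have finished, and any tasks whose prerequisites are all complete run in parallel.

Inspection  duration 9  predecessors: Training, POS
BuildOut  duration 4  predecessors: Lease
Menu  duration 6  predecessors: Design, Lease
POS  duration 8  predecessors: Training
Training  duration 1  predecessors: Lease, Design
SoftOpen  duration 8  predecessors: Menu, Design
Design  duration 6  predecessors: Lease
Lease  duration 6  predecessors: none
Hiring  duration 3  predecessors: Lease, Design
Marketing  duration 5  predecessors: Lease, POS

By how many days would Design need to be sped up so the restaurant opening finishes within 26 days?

Current finish: 30 days; target: 26.
Design is on every critical path, so each day cut from Design cuts the finish by one (this holds down to a finish of 25).
Need 30 − 26 = 4 days off Design → Design becomes 2 days, finish becomes 26.

4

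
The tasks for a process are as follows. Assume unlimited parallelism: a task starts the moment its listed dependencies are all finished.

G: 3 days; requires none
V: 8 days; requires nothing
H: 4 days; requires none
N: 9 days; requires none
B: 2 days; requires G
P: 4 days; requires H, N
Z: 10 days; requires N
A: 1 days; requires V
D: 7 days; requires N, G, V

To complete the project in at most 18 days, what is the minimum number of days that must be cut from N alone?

1

Current finish: 19 days; target: 18.
N is on every critical path, so each day cut from N cuts the finish by one (this holds down to a finish of 15).
Need 19 − 18 = 1 day off N → N becomes 8 days, finish becomes 18.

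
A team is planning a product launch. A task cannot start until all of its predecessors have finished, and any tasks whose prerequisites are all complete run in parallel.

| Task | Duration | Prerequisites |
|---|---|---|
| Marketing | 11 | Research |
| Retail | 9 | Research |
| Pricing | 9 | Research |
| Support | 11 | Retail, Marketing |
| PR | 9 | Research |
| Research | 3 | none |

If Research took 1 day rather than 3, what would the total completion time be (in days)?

23

Critical path before the change: Research→Marketing→Support = 3+11+11 = 25 giving 25 days.
Research is on the critical path; changing it to 1 makes that path 23 days.
That remains the longest chain; total 23 days.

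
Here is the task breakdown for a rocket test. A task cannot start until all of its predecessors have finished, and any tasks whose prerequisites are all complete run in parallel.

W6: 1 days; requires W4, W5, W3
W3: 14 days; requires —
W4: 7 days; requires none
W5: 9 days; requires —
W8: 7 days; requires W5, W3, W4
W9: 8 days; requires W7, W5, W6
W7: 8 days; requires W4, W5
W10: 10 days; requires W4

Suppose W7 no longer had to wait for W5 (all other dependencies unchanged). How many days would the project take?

23

Original critical path: W5→W7→W9 = 9+8+8 = 25 ⇒ 25 days.
Without W5→W7, W7's earliest start moves from 9 to 7.
New critical path: W3→W6→W9 = 14+1+8 = 23 ⇒ 23 days.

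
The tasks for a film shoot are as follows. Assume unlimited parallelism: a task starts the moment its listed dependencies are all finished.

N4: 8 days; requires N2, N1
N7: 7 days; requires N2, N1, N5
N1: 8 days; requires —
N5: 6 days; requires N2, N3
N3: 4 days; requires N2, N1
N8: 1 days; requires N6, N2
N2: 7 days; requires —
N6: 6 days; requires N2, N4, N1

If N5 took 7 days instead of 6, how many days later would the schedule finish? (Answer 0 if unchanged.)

Baseline: N1→N3→N5→N7 = 8+4+6+7 = 25 → 25 days.
Since N5 is critical, the +1 change carries straight to that chain (now 26 days).
No other chain overtakes it, so the finish is 26 days.
Change in finish: 26 − 25 = +1 days.

1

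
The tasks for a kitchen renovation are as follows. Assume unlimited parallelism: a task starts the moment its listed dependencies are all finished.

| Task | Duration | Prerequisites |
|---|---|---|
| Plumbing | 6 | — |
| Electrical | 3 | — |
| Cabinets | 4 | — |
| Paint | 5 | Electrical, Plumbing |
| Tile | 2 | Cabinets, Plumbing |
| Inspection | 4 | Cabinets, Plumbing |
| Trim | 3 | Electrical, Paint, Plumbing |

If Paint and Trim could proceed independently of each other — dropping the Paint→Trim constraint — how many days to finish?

Original critical path: Plumbing→Paint→Trim = 6+5+3 = 14 ⇒ 14 days.
Without Paint→Trim, Trim's earliest start moves from 11 to 6.
The longest chain is now Plumbing→Paint = 6+5 = 11, so the project takes 11 days.

11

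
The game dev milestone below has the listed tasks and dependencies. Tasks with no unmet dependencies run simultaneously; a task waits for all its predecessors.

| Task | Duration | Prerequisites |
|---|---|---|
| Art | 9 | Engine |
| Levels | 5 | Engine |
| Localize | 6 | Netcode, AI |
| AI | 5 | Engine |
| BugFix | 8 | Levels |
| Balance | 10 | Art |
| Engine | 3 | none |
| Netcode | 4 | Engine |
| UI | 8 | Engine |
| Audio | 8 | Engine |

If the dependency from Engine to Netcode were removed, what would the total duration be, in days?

With the dependency in place, Engine→Art→Balance = 3+9+10 = 22 sets the finish at 22 days.
Without Engine→Netcode, Netcode's earliest start moves from 3 to 0.
New critical path: Engine→Art→Balance = 3+9+10 = 22 ⇒ 22 days.

22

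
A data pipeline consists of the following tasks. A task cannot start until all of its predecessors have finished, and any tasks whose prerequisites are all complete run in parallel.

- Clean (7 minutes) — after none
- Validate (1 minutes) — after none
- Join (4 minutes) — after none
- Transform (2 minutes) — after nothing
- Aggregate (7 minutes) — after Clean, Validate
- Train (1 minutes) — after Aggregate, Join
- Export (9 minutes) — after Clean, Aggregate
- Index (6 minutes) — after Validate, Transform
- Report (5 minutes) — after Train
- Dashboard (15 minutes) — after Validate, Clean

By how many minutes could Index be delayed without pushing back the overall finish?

15

Critical path: Clean→Aggregate→Export = 7+7+9 = 23, so the finish is 23 minutes.
The longest chain containing Index totals 8 minutes.
Float = 23 − 8 = 15.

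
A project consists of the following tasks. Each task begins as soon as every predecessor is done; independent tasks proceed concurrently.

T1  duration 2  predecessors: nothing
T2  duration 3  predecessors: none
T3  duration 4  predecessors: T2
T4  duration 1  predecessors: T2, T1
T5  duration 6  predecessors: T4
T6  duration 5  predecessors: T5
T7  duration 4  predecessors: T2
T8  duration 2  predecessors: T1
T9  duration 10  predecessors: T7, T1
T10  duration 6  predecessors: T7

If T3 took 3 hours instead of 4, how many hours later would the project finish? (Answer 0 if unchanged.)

0

Actual critical path: T2→T7→T9 = 3+4+10 = 17 ⇒ 17 hours.
The longest path through T3 is only 7 hours, so T3 has float 10.
The critical path is still T2→T7→T9; finish is now 17 hours.
Change in finish: 17 − 17 = +0 hours.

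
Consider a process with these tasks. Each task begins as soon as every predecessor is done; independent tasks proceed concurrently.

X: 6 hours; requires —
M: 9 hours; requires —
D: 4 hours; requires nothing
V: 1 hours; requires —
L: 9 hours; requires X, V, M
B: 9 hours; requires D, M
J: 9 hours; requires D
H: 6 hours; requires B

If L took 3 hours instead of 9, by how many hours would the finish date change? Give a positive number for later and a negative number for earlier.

0

The binding path is M→B→H = 9+9+6 = 24; finish at 24 hours.
L has 6 hours of float (longest path through it is 18).
No other chain overtakes it, so the finish is 24 hours.
Change in finish: 24 − 24 = +0 hours.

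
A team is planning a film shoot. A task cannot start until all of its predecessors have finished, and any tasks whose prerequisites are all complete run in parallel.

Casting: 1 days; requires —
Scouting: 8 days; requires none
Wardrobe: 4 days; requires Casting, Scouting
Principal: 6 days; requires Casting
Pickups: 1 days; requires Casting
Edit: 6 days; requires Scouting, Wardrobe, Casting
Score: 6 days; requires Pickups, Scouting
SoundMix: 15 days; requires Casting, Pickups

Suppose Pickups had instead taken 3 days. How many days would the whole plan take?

As given, the longest chain is Scouting→Wardrobe→Edit = 8+4+6 = 18, so the finish is 18 days.
Pickups has 1 day of float (longest path through it is 17).
The binding chain switches to Casting→Pickups→SoundMix = 1+3+15 = 19; finish 19 days.

19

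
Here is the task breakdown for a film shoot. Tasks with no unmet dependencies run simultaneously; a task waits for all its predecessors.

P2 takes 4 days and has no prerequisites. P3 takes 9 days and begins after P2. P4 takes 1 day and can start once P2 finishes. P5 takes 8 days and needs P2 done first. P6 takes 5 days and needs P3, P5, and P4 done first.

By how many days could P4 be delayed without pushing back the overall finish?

P2→P3→P6 = 4+9+5 = 18 sets the makespan at 18 days.
The longest chain containing P4 totals 10 days.
Float = 18 − 10 = 8.

8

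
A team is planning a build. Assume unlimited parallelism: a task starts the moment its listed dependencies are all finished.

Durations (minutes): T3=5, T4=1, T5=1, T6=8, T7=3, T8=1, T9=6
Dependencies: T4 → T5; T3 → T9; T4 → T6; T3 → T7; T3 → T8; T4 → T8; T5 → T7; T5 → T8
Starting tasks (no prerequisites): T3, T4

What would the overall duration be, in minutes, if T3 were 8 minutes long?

14

Actual critical path: T3→T9 = 5+6 = 11 ⇒ 11 minutes.
T3 is on the critical path; changing it to 8 makes that path 14 minutes.
No other chain overtakes it, so the finish is 14 minutes.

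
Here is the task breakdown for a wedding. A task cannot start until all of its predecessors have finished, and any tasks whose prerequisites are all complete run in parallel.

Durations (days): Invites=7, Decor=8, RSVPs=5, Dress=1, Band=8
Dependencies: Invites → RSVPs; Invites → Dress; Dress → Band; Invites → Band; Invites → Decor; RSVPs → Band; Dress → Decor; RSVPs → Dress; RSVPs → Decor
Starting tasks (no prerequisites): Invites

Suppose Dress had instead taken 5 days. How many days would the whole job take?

25

Critical path before the change: Invites→RSVPs→Dress→Band = 7+5+1+8 = 21 giving 21 days.
Dress is on the critical path; changing it to 5 makes that path 25 days.
That remains the longest chain; total 25 days.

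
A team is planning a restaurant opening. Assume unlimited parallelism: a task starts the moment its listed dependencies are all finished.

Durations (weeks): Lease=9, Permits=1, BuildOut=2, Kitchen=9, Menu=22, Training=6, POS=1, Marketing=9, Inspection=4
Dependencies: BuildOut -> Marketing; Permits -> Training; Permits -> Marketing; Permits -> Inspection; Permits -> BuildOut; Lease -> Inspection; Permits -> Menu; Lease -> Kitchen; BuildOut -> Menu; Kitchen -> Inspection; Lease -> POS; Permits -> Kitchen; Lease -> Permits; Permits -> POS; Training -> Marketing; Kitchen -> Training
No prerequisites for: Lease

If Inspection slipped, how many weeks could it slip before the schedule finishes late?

The longest chain is Lease→Permits→BuildOut→Menu = 9+1+2+22 = 34; overall finish 34 weeks.
The longest chain containing Inspection totals 23 weeks.
Float = 34 − 23 = 11.

11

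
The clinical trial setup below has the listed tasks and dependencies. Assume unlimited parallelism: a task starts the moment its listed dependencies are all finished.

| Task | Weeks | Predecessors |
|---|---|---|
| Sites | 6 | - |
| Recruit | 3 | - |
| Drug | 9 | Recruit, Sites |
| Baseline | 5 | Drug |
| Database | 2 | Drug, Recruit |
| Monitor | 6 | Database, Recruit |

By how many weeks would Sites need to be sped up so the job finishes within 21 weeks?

Current finish: 23 weeks; target: 21.
Sites is on every critical path, so each week cut from Sites cuts the finish by one (this holds down to a finish of 20).
Need 23 − 21 = 2 weeks off Sites → Sites becomes 4 weeks, finish becomes 21.

2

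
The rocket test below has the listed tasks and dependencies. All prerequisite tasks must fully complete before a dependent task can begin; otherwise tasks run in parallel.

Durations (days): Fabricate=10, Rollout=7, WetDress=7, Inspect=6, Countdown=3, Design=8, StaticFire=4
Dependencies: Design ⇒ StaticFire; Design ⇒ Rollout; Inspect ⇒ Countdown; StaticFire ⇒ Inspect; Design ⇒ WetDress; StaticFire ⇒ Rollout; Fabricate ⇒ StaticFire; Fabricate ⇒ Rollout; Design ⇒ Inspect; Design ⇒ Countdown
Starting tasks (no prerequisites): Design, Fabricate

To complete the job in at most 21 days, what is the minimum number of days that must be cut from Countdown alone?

Current finish: 23 days; target: 21.
Countdown is on every critical path, so each day cut from Countdown cuts the finish by one (this holds down to a finish of 21).
Need 23 − 21 = 2 days off Countdown → Countdown becomes 1 day, finish becomes 21.

2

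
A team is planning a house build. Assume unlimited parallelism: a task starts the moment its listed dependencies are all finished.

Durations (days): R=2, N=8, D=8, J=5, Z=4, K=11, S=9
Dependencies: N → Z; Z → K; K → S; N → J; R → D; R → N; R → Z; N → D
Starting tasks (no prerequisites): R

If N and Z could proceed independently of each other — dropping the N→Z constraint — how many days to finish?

Original critical path: R→N→Z→K→S = 2+8+4+11+9 = 34 ⇒ 34 days.
Without N→Z, Z's earliest start moves from 10 to 2.
After: R→Z→K→S = 2+4+11+9 = 26 → 26 days.

26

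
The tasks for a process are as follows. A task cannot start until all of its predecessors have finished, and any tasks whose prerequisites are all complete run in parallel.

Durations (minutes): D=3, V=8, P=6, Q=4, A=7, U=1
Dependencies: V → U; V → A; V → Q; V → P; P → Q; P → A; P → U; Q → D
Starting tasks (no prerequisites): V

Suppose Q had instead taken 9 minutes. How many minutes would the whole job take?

The binding path is V→P→Q→D = 8+6+4+3 = 21; finish at 21 minutes.
Since Q is critical, the +5 change carries straight to that chain (now 26 minutes).
The critical path is still V→P→Q→D; finish is now 26 minutes.

26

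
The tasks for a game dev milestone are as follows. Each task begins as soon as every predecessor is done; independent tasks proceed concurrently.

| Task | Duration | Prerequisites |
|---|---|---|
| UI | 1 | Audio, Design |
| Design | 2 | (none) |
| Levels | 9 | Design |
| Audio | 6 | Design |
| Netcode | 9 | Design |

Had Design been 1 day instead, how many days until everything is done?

10

Critical path before the change: Design→Levels = 2+9 = 11 giving 11 days.
Design is on the critical path; changing it to 1 makes that path 10 days.
The critical path is still Design→Levels; finish is now 10 days.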